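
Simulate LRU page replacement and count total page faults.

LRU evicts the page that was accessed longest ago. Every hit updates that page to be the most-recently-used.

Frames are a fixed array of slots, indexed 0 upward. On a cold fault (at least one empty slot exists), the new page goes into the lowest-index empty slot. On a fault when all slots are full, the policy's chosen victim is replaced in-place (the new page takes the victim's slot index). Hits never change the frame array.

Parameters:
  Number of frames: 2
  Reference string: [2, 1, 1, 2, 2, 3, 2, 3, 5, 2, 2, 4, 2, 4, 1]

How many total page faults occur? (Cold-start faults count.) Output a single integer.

Answer: 7

Derivation:
Step 0: ref 2 → FAULT, frames=[2,-]
Step 1: ref 1 → FAULT, frames=[2,1]
Step 2: ref 1 → HIT, frames=[2,1]
Step 3: ref 2 → HIT, frames=[2,1]
Step 4: ref 2 → HIT, frames=[2,1]
Step 5: ref 3 → FAULT (evict 1), frames=[2,3]
Step 6: ref 2 → HIT, frames=[2,3]
Step 7: ref 3 → HIT, frames=[2,3]
Step 8: ref 5 → FAULT (evict 2), frames=[5,3]
Step 9: ref 2 → FAULT (evict 3), frames=[5,2]
Step 10: ref 2 → HIT, frames=[5,2]
Step 11: ref 4 → FAULT (evict 5), frames=[4,2]
Step 12: ref 2 → HIT, frames=[4,2]
Step 13: ref 4 → HIT, frames=[4,2]
Step 14: ref 1 → FAULT (evict 2), frames=[4,1]
Total faults: 7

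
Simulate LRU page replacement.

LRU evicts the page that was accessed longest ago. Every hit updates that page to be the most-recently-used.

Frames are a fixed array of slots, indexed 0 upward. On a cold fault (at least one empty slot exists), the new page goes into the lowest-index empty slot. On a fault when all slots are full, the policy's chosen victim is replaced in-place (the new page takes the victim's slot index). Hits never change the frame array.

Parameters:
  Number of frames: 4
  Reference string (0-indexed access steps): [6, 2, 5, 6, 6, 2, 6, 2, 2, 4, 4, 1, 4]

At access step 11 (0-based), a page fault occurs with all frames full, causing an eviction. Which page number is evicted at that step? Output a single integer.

Answer: 5

Derivation:
Step 0: ref 6 -> FAULT, frames=[6,-,-,-]
Step 1: ref 2 -> FAULT, frames=[6,2,-,-]
Step 2: ref 5 -> FAULT, frames=[6,2,5,-]
Step 3: ref 6 -> HIT, frames=[6,2,5,-]
Step 4: ref 6 -> HIT, frames=[6,2,5,-]
Step 5: ref 2 -> HIT, frames=[6,2,5,-]
Step 6: ref 6 -> HIT, frames=[6,2,5,-]
Step 7: ref 2 -> HIT, frames=[6,2,5,-]
Step 8: ref 2 -> HIT, frames=[6,2,5,-]
Step 9: ref 4 -> FAULT, frames=[6,2,5,4]
Step 10: ref 4 -> HIT, frames=[6,2,5,4]
Step 11: ref 1 -> FAULT, evict 5, frames=[6,2,1,4]
At step 11: evicted page 5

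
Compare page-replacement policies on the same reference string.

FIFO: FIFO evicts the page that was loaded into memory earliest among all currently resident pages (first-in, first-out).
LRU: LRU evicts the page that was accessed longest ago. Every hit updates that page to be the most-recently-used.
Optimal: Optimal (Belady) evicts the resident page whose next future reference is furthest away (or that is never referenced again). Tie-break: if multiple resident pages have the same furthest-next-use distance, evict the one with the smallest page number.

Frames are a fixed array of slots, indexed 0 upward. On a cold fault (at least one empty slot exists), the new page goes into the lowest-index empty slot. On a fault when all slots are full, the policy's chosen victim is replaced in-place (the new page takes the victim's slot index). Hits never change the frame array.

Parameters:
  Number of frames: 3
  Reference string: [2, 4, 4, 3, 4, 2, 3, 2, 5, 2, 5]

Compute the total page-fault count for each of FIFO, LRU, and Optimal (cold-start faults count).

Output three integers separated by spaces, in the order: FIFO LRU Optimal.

Answer: 5 4 4

Derivation:
--- FIFO ---
  step 0: ref 2 -> FAULT, frames=[2,-,-] (faults so far: 1)
  step 1: ref 4 -> FAULT, frames=[2,4,-] (faults so far: 2)
  step 2: ref 4 -> HIT, frames=[2,4,-] (faults so far: 2)
  step 3: ref 3 -> FAULT, frames=[2,4,3] (faults so far: 3)
  step 4: ref 4 -> HIT, frames=[2,4,3] (faults so far: 3)
  step 5: ref 2 -> HIT, frames=[2,4,3] (faults so far: 3)
  step 6: ref 3 -> HIT, frames=[2,4,3] (faults so far: 3)
  step 7: ref 2 -> HIT, frames=[2,4,3] (faults so far: 3)
  step 8: ref 5 -> FAULT, evict 2, frames=[5,4,3] (faults so far: 4)
  step 9: ref 2 -> FAULT, evict 4, frames=[5,2,3] (faults so far: 5)
  step 10: ref 5 -> HIT, frames=[5,2,3] (faults so far: 5)
  FIFO total faults: 5
--- LRU ---
  step 0: ref 2 -> FAULT, frames=[2,-,-] (faults so far: 1)
  step 1: ref 4 -> FAULT, frames=[2,4,-] (faults so far: 2)
  step 2: ref 4 -> HIT, frames=[2,4,-] (faults so far: 2)
  step 3: ref 3 -> FAULT, frames=[2,4,3] (faults so far: 3)
  step 4: ref 4 -> HIT, frames=[2,4,3] (faults so far: 3)
  step 5: ref 2 -> HIT, frames=[2,4,3] (faults so far: 3)
  step 6: ref 3 -> HIT, frames=[2,4,3] (faults so far: 3)
  step 7: ref 2 -> HIT, frames=[2,4,3] (faults so far: 3)
  step 8: ref 5 -> FAULT, evict 4, frames=[2,5,3] (faults so far: 4)
  step 9: ref 2 -> HIT, frames=[2,5,3] (faults so far: 4)
  step 10: ref 5 -> HIT, frames=[2,5,3] (faults so far: 4)
  LRU total faults: 4
--- Optimal ---
  step 0: ref 2 -> FAULT, frames=[2,-,-] (faults so far: 1)
  step 1: ref 4 -> FAULT, frames=[2,4,-] (faults so far: 2)
  step 2: ref 4 -> HIT, frames=[2,4,-] (faults so far: 2)
  step 3: ref 3 -> FAULT, frames=[2,4,3] (faults so far: 3)
  step 4: ref 4 -> HIT, frames=[2,4,3] (faults so far: 3)
  step 5: ref 2 -> HIT, frames=[2,4,3] (faults so far: 3)
  step 6: ref 3 -> HIT, frames=[2,4,3] (faults so far: 3)
  step 7: ref 2 -> HIT, frames=[2,4,3] (faults so far: 3)
  step 8: ref 5 -> FAULT, evict 3, frames=[2,4,5] (faults so far: 4)
  step 9: ref 2 -> HIT, frames=[2,4,5] (faults so far: 4)
  step 10: ref 5 -> HIT, frames=[2,4,5] (faults so far: 4)
  Optimal total faults: 4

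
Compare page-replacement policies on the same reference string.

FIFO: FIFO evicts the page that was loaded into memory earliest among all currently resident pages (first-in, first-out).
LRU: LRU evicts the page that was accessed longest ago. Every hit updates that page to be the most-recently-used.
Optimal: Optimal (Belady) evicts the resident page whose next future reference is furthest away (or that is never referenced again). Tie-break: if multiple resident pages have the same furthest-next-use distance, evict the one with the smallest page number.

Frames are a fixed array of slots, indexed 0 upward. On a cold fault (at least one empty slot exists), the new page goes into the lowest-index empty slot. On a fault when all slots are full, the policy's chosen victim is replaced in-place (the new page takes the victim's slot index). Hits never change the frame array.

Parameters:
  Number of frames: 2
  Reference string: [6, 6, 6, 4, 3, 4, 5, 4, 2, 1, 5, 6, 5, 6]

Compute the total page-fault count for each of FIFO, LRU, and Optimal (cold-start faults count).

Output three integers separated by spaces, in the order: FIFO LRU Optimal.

--- FIFO ---
  step 0: ref 6 -> FAULT, frames=[6,-] (faults so far: 1)
  step 1: ref 6 -> HIT, frames=[6,-] (faults so far: 1)
  step 2: ref 6 -> HIT, frames=[6,-] (faults so far: 1)
  step 3: ref 4 -> FAULT, frames=[6,4] (faults so far: 2)
  step 4: ref 3 -> FAULT, evict 6, frames=[3,4] (faults so far: 3)
  step 5: ref 4 -> HIT, frames=[3,4] (faults so far: 3)
  step 6: ref 5 -> FAULT, evict 4, frames=[3,5] (faults so far: 4)
  step 7: ref 4 -> FAULT, evict 3, frames=[4,5] (faults so far: 5)
  step 8: ref 2 -> FAULT, evict 5, frames=[4,2] (faults so far: 6)
  step 9: ref 1 -> FAULT, evict 4, frames=[1,2] (faults so far: 7)
  step 10: ref 5 -> FAULT, evict 2, frames=[1,5] (faults so far: 8)
  step 11: ref 6 -> FAULT, evict 1, frames=[6,5] (faults so far: 9)
  step 12: ref 5 -> HIT, frames=[6,5] (faults so far: 9)
  step 13: ref 6 -> HIT, frames=[6,5] (faults so far: 9)
  FIFO total faults: 9
--- LRU ---
  step 0: ref 6 -> FAULT, frames=[6,-] (faults so far: 1)
  step 1: ref 6 -> HIT, frames=[6,-] (faults so far: 1)
  step 2: ref 6 -> HIT, frames=[6,-] (faults so far: 1)
  step 3: ref 4 -> FAULT, frames=[6,4] (faults so far: 2)
  step 4: ref 3 -> FAULT, evict 6, frames=[3,4] (faults so far: 3)
  step 5: ref 4 -> HIT, frames=[3,4] (faults so far: 3)
  step 6: ref 5 -> FAULT, evict 3, frames=[5,4] (faults so far: 4)
  step 7: ref 4 -> HIT, frames=[5,4] (faults so far: 4)
  step 8: ref 2 -> FAULT, evict 5, frames=[2,4] (faults so far: 5)
  step 9: ref 1 -> FAULT, evict 4, frames=[2,1] (faults so far: 6)
  step 10: ref 5 -> FAULT, evict 2, frames=[5,1] (faults so far: 7)
  step 11: ref 6 -> FAULT, evict 1, frames=[5,6] (faults so far: 8)
  step 12: ref 5 -> HIT, frames=[5,6] (faults so far: 8)
  step 13: ref 6 -> HIT, frames=[5,6] (faults so far: 8)
  LRU total faults: 8
--- Optimal ---
  step 0: ref 6 -> FAULT, frames=[6,-] (faults so far: 1)
  step 1: ref 6 -> HIT, frames=[6,-] (faults so far: 1)
  step 2: ref 6 -> HIT, frames=[6,-] (faults so far: 1)
  step 3: ref 4 -> FAULT, frames=[6,4] (faults so far: 2)
  step 4: ref 3 -> FAULT, evict 6, frames=[3,4] (faults so far: 3)
  step 5: ref 4 -> HIT, frames=[3,4] (faults so far: 3)
  step 6: ref 5 -> FAULT, evict 3, frames=[5,4] (faults so far: 4)
  step 7: ref 4 -> HIT, frames=[5,4] (faults so far: 4)
  step 8: ref 2 -> FAULT, evict 4, frames=[5,2] (faults so far: 5)
  step 9: ref 1 -> FAULT, evict 2, frames=[5,1] (faults so far: 6)
  step 10: ref 5 -> HIT, frames=[5,1] (faults so far: 6)
  step 11: ref 6 -> FAULT, evict 1, frames=[5,6] (faults so far: 7)
  step 12: ref 5 -> HIT, frames=[5,6] (faults so far: 7)
  step 13: ref 6 -> HIT, frames=[5,6] (faults so far: 7)
  Optimal total faults: 7

Answer: 9 8 7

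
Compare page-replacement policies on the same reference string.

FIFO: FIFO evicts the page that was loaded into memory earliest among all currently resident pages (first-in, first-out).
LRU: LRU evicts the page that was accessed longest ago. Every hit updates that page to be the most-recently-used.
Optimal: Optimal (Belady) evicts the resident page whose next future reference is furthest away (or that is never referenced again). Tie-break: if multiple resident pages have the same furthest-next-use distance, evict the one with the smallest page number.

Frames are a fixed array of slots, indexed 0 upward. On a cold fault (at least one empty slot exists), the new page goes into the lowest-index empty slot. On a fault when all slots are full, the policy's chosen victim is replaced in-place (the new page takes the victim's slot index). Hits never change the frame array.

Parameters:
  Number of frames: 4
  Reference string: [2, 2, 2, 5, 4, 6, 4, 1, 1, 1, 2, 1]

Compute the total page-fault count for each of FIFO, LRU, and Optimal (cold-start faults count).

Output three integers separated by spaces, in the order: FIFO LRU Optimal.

Answer: 6 6 5

Derivation:
--- FIFO ---
  step 0: ref 2 -> FAULT, frames=[2,-,-,-] (faults so far: 1)
  step 1: ref 2 -> HIT, frames=[2,-,-,-] (faults so far: 1)
  step 2: ref 2 -> HIT, frames=[2,-,-,-] (faults so far: 1)
  step 3: ref 5 -> FAULT, frames=[2,5,-,-] (faults so far: 2)
  step 4: ref 4 -> FAULT, frames=[2,5,4,-] (faults so far: 3)
  step 5: ref 6 -> FAULT, frames=[2,5,4,6] (faults so far: 4)
  step 6: ref 4 -> HIT, frames=[2,5,4,6] (faults so far: 4)
  step 7: ref 1 -> FAULT, evict 2, frames=[1,5,4,6] (faults so far: 5)
  step 8: ref 1 -> HIT, frames=[1,5,4,6] (faults so far: 5)
  step 9: ref 1 -> HIT, frames=[1,5,4,6] (faults so far: 5)
  step 10: ref 2 -> FAULT, evict 5, frames=[1,2,4,6] (faults so far: 6)
  step 11: ref 1 -> HIT, frames=[1,2,4,6] (faults so far: 6)
  FIFO total faults: 6
--- LRU ---
  step 0: ref 2 -> FAULT, frames=[2,-,-,-] (faults so far: 1)
  step 1: ref 2 -> HIT, frames=[2,-,-,-] (faults so far: 1)
  step 2: ref 2 -> HIT, frames=[2,-,-,-] (faults so far: 1)
  step 3: ref 5 -> FAULT, frames=[2,5,-,-] (faults so far: 2)
  step 4: ref 4 -> FAULT, frames=[2,5,4,-] (faults so far: 3)
  step 5: ref 6 -> FAULT, frames=[2,5,4,6] (faults so far: 4)
  step 6: ref 4 -> HIT, frames=[2,5,4,6] (faults so far: 4)
  step 7: ref 1 -> FAULT, evict 2, frames=[1,5,4,6] (faults so far: 5)
  step 8: ref 1 -> HIT, frames=[1,5,4,6] (faults so far: 5)
  step 9: ref 1 -> HIT, frames=[1,5,4,6] (faults so far: 5)
  step 10: ref 2 -> FAULT, evict 5, frames=[1,2,4,6] (faults so far: 6)
  step 11: ref 1 -> HIT, frames=[1,2,4,6] (faults so far: 6)
  LRU total faults: 6
--- Optimal ---
  step 0: ref 2 -> FAULT, frames=[2,-,-,-] (faults so far: 1)
  step 1: ref 2 -> HIT, frames=[2,-,-,-] (faults so far: 1)
  step 2: ref 2 -> HIT, frames=[2,-,-,-] (faults so far: 1)
  step 3: ref 5 -> FAULT, frames=[2,5,-,-] (faults so far: 2)
  step 4: ref 4 -> FAULT, frames=[2,5,4,-] (faults so far: 3)
  step 5: ref 6 -> FAULT, frames=[2,5,4,6] (faults so far: 4)
  step 6: ref 4 -> HIT, frames=[2,5,4,6] (faults so far: 4)
  step 7: ref 1 -> FAULT, evict 4, frames=[2,5,1,6] (faults so far: 5)
  step 8: ref 1 -> HIT, frames=[2,5,1,6] (faults so far: 5)
  step 9: ref 1 -> HIT, frames=[2,5,1,6] (faults so far: 5)
  step 10: ref 2 -> HIT, frames=[2,5,1,6] (faults so far: 5)
  step 11: ref 1 -> HIT, frames=[2,5,1,6] (faults so far: 5)
  Optimal total faults: 5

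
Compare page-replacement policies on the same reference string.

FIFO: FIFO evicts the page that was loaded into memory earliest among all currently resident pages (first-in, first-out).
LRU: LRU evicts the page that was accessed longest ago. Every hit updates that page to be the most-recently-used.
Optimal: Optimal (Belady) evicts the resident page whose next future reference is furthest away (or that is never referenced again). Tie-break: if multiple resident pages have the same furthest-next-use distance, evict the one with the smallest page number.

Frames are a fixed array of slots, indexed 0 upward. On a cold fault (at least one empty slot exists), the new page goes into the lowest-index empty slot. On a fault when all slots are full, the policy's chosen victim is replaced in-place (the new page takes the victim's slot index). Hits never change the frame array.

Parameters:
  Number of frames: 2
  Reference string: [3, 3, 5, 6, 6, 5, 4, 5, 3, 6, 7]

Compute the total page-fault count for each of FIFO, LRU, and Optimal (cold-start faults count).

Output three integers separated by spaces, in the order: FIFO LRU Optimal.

Answer: 8 7 7

Derivation:
--- FIFO ---
  step 0: ref 3 -> FAULT, frames=[3,-] (faults so far: 1)
  step 1: ref 3 -> HIT, frames=[3,-] (faults so far: 1)
  step 2: ref 5 -> FAULT, frames=[3,5] (faults so far: 2)
  step 3: ref 6 -> FAULT, evict 3, frames=[6,5] (faults so far: 3)
  step 4: ref 6 -> HIT, frames=[6,5] (faults so far: 3)
  step 5: ref 5 -> HIT, frames=[6,5] (faults so far: 3)
  step 6: ref 4 -> FAULT, evict 5, frames=[6,4] (faults so far: 4)
  step 7: ref 5 -> FAULT, evict 6, frames=[5,4] (faults so far: 5)
  step 8: ref 3 -> FAULT, evict 4, frames=[5,3] (faults so far: 6)
  step 9: ref 6 -> FAULT, evict 5, frames=[6,3] (faults so far: 7)
  step 10: ref 7 -> FAULT, evict 3, frames=[6,7] (faults so far: 8)
  FIFO total faults: 8
--- LRU ---
  step 0: ref 3 -> FAULT, frames=[3,-] (faults so far: 1)
  step 1: ref 3 -> HIT, frames=[3,-] (faults so far: 1)
  step 2: ref 5 -> FAULT, frames=[3,5] (faults so far: 2)
  step 3: ref 6 -> FAULT, evict 3, frames=[6,5] (faults so far: 3)
  step 4: ref 6 -> HIT, frames=[6,5] (faults so far: 3)
  step 5: ref 5 -> HIT, frames=[6,5] (faults so far: 3)
  step 6: ref 4 -> FAULT, evict 6, frames=[4,5] (faults so far: 4)
  step 7: ref 5 -> HIT, frames=[4,5] (faults so far: 4)
  step 8: ref 3 -> FAULT, evict 4, frames=[3,5] (faults so far: 5)
  step 9: ref 6 -> FAULT, evict 5, frames=[3,6] (faults so far: 6)
  step 10: ref 7 -> FAULT, evict 3, frames=[7,6] (faults so far: 7)
  LRU total faults: 7
--- Optimal ---
  step 0: ref 3 -> FAULT, frames=[3,-] (faults so far: 1)
  step 1: ref 3 -> HIT, frames=[3,-] (faults so far: 1)
  step 2: ref 5 -> FAULT, frames=[3,5] (faults so far: 2)
  step 3: ref 6 -> FAULT, evict 3, frames=[6,5] (faults so far: 3)
  step 4: ref 6 -> HIT, frames=[6,5] (faults so far: 3)
  step 5: ref 5 -> HIT, frames=[6,5] (faults so far: 3)
  step 6: ref 4 -> FAULT, evict 6, frames=[4,5] (faults so far: 4)
  step 7: ref 5 -> HIT, frames=[4,5] (faults so far: 4)
  step 8: ref 3 -> FAULT, evict 4, frames=[3,5] (faults so far: 5)
  step 9: ref 6 -> FAULT, evict 3, frames=[6,5] (faults so far: 6)
  step 10: ref 7 -> FAULT, evict 5, frames=[6,7] (faults so far: 7)
  Optimal total faults: 7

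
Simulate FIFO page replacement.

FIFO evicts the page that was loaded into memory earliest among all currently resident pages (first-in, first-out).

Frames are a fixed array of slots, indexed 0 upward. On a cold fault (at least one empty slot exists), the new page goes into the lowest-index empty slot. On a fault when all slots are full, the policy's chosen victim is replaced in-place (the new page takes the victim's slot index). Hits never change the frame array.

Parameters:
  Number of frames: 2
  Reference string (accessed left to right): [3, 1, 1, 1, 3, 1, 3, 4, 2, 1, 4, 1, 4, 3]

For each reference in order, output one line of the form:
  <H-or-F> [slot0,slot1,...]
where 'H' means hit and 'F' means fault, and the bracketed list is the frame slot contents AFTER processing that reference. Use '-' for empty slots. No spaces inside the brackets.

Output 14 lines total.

F [3,-]
F [3,1]
H [3,1]
H [3,1]
H [3,1]
H [3,1]
H [3,1]
F [4,1]
F [4,2]
F [1,2]
F [1,4]
H [1,4]
H [1,4]
F [3,4]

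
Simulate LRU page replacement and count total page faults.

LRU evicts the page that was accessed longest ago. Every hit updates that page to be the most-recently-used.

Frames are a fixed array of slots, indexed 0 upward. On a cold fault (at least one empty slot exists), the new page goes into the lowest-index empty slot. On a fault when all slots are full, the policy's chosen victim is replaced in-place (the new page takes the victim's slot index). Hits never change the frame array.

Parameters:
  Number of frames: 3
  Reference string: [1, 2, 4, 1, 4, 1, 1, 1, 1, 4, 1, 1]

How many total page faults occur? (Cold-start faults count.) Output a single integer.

Answer: 3

Derivation:
Step 0: ref 1 → FAULT, frames=[1,-,-]
Step 1: ref 2 → FAULT, frames=[1,2,-]
Step 2: ref 4 → FAULT, frames=[1,2,4]
Step 3: ref 1 → HIT, frames=[1,2,4]
Step 4: ref 4 → HIT, frames=[1,2,4]
Step 5: ref 1 → HIT, frames=[1,2,4]
Step 6: ref 1 → HIT, frames=[1,2,4]
Step 7: ref 1 → HIT, frames=[1,2,4]
Step 8: ref 1 → HIT, frames=[1,2,4]
Step 9: ref 4 → HIT, frames=[1,2,4]
Step 10: ref 1 → HIT, frames=[1,2,4]
Step 11: ref 1 → HIT, frames=[1,2,4]
Total faults: 3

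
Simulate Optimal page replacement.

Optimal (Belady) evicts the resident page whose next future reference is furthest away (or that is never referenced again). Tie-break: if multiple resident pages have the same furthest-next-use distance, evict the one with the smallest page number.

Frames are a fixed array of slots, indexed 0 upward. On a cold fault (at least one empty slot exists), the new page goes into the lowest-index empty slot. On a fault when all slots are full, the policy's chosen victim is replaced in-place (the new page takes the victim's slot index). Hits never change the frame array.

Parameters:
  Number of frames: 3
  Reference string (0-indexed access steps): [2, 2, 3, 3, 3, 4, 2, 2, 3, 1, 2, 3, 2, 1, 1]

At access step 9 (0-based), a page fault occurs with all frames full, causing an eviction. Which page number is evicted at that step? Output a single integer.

Step 0: ref 2 -> FAULT, frames=[2,-,-]
Step 1: ref 2 -> HIT, frames=[2,-,-]
Step 2: ref 3 -> FAULT, frames=[2,3,-]
Step 3: ref 3 -> HIT, frames=[2,3,-]
Step 4: ref 3 -> HIT, frames=[2,3,-]
Step 5: ref 4 -> FAULT, frames=[2,3,4]
Step 6: ref 2 -> HIT, frames=[2,3,4]
Step 7: ref 2 -> HIT, frames=[2,3,4]
Step 8: ref 3 -> HIT, frames=[2,3,4]
Step 9: ref 1 -> FAULT, evict 4, frames=[2,3,1]
At step 9: evicted page 4

Answer: 4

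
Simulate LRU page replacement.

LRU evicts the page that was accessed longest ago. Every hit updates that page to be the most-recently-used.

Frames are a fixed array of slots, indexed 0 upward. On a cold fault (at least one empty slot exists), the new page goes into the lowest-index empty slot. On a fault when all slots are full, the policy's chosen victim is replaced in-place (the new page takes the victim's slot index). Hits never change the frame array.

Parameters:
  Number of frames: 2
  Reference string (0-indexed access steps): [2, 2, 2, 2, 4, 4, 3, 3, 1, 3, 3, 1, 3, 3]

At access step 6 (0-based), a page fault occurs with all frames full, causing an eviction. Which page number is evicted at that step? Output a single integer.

Answer: 2

Derivation:
Step 0: ref 2 -> FAULT, frames=[2,-]
Step 1: ref 2 -> HIT, frames=[2,-]
Step 2: ref 2 -> HIT, frames=[2,-]
Step 3: ref 2 -> HIT, frames=[2,-]
Step 4: ref 4 -> FAULT, frames=[2,4]
Step 5: ref 4 -> HIT, frames=[2,4]
Step 6: ref 3 -> FAULT, evict 2, frames=[3,4]
At step 6: evicted page 2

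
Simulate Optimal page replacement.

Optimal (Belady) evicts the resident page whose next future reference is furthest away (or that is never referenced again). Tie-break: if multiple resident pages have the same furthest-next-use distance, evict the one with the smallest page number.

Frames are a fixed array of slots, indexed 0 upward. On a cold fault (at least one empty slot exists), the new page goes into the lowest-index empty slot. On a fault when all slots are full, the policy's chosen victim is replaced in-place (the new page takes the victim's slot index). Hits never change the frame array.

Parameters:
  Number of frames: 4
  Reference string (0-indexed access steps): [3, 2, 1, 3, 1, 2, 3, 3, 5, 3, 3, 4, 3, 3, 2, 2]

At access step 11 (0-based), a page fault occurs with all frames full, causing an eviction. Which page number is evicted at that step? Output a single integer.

Step 0: ref 3 -> FAULT, frames=[3,-,-,-]
Step 1: ref 2 -> FAULT, frames=[3,2,-,-]
Step 2: ref 1 -> FAULT, frames=[3,2,1,-]
Step 3: ref 3 -> HIT, frames=[3,2,1,-]
Step 4: ref 1 -> HIT, frames=[3,2,1,-]
Step 5: ref 2 -> HIT, frames=[3,2,1,-]
Step 6: ref 3 -> HIT, frames=[3,2,1,-]
Step 7: ref 3 -> HIT, frames=[3,2,1,-]
Step 8: ref 5 -> FAULT, frames=[3,2,1,5]
Step 9: ref 3 -> HIT, frames=[3,2,1,5]
Step 10: ref 3 -> HIT, frames=[3,2,1,5]
Step 11: ref 4 -> FAULT, evict 1, frames=[3,2,4,5]
At step 11: evicted page 1

Answer: 1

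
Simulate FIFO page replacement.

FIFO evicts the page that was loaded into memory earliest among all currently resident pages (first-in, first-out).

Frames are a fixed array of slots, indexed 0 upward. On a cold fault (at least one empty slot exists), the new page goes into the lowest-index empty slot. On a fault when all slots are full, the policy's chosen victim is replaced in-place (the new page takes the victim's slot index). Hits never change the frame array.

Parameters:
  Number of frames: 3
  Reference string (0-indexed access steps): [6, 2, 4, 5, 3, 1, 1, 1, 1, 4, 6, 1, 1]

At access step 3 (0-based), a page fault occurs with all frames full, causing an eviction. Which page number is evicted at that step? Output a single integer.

Answer: 6

Derivation:
Step 0: ref 6 -> FAULT, frames=[6,-,-]
Step 1: ref 2 -> FAULT, frames=[6,2,-]
Step 2: ref 4 -> FAULT, frames=[6,2,4]
Step 3: ref 5 -> FAULT, evict 6, frames=[5,2,4]
At step 3: evicted page 6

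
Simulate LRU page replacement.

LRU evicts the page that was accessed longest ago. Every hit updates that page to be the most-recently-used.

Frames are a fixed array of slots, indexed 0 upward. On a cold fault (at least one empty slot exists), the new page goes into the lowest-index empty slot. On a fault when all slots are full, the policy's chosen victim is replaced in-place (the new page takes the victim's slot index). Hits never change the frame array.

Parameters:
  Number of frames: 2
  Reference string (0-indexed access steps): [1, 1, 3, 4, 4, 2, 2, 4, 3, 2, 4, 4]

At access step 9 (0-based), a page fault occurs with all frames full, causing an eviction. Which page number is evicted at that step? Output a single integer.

Step 0: ref 1 -> FAULT, frames=[1,-]
Step 1: ref 1 -> HIT, frames=[1,-]
Step 2: ref 3 -> FAULT, frames=[1,3]
Step 3: ref 4 -> FAULT, evict 1, frames=[4,3]
Step 4: ref 4 -> HIT, frames=[4,3]
Step 5: ref 2 -> FAULT, evict 3, frames=[4,2]
Step 6: ref 2 -> HIT, frames=[4,2]
Step 7: ref 4 -> HIT, frames=[4,2]
Step 8: ref 3 -> FAULT, evict 2, frames=[4,3]
Step 9: ref 2 -> FAULT, evict 4, frames=[2,3]
At step 9: evicted page 4

Answer: 4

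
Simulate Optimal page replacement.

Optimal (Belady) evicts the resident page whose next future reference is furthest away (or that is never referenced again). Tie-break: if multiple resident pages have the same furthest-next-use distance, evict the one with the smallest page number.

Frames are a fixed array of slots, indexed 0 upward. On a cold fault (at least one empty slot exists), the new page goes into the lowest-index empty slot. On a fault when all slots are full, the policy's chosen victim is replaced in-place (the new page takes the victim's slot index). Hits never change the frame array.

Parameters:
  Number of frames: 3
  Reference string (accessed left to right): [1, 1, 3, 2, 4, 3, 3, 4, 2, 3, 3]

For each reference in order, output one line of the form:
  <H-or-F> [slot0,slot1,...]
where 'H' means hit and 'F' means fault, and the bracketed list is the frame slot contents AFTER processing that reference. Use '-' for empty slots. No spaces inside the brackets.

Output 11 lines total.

F [1,-,-]
H [1,-,-]
F [1,3,-]
F [1,3,2]
F [4,3,2]
H [4,3,2]
H [4,3,2]
H [4,3,2]
H [4,3,2]
H [4,3,2]
H [4,3,2]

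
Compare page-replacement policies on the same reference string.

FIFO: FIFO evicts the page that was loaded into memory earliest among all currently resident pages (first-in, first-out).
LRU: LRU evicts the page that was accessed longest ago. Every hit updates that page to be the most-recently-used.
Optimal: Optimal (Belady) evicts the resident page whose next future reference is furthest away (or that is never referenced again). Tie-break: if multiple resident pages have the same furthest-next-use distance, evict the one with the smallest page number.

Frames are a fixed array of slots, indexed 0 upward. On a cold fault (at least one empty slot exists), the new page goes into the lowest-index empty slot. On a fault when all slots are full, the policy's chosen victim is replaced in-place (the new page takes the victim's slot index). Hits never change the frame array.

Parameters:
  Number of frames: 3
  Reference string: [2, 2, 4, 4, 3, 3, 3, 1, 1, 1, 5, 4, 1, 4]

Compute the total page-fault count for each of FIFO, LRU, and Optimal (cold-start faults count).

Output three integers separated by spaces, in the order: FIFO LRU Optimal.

--- FIFO ---
  step 0: ref 2 -> FAULT, frames=[2,-,-] (faults so far: 1)
  step 1: ref 2 -> HIT, frames=[2,-,-] (faults so far: 1)
  step 2: ref 4 -> FAULT, frames=[2,4,-] (faults so far: 2)
  step 3: ref 4 -> HIT, frames=[2,4,-] (faults so far: 2)
  step 4: ref 3 -> FAULT, frames=[2,4,3] (faults so far: 3)
  step 5: ref 3 -> HIT, frames=[2,4,3] (faults so far: 3)
  step 6: ref 3 -> HIT, frames=[2,4,3] (faults so far: 3)
  step 7: ref 1 -> FAULT, evict 2, frames=[1,4,3] (faults so far: 4)
  step 8: ref 1 -> HIT, frames=[1,4,3] (faults so far: 4)
  step 9: ref 1 -> HIT, frames=[1,4,3] (faults so far: 4)
  step 10: ref 5 -> FAULT, evict 4, frames=[1,5,3] (faults so far: 5)
  step 11: ref 4 -> FAULT, evict 3, frames=[1,5,4] (faults so far: 6)
  step 12: ref 1 -> HIT, frames=[1,5,4] (faults so far: 6)
  step 13: ref 4 -> HIT, frames=[1,5,4] (faults so far: 6)
  FIFO total faults: 6
--- LRU ---
  step 0: ref 2 -> FAULT, frames=[2,-,-] (faults so far: 1)
  step 1: ref 2 -> HIT, frames=[2,-,-] (faults so far: 1)
  step 2: ref 4 -> FAULT, frames=[2,4,-] (faults so far: 2)
  step 3: ref 4 -> HIT, frames=[2,4,-] (faults so far: 2)
  step 4: ref 3 -> FAULT, frames=[2,4,3] (faults so far: 3)
  step 5: ref 3 -> HIT, frames=[2,4,3] (faults so far: 3)
  step 6: ref 3 -> HIT, frames=[2,4,3] (faults so far: 3)
  step 7: ref 1 -> FAULT, evict 2, frames=[1,4,3] (faults so far: 4)
  step 8: ref 1 -> HIT, frames=[1,4,3] (faults so far: 4)
  step 9: ref 1 -> HIT, frames=[1,4,3] (faults so far: 4)
  step 10: ref 5 -> FAULT, evict 4, frames=[1,5,3] (faults so far: 5)
  step 11: ref 4 -> FAULT, evict 3, frames=[1,5,4] (faults so far: 6)
  step 12: ref 1 -> HIT, frames=[1,5,4] (faults so far: 6)
  step 13: ref 4 -> HIT, frames=[1,5,4] (faults so far: 6)
  LRU total faults: 6
--- Optimal ---
  step 0: ref 2 -> FAULT, frames=[2,-,-] (faults so far: 1)
  step 1: ref 2 -> HIT, frames=[2,-,-] (faults so far: 1)
  step 2: ref 4 -> FAULT, frames=[2,4,-] (faults so far: 2)
  step 3: ref 4 -> HIT, frames=[2,4,-] (faults so far: 2)
  step 4: ref 3 -> FAULT, frames=[2,4,3] (faults so far: 3)
  step 5: ref 3 -> HIT, frames=[2,4,3] (faults so far: 3)
  step 6: ref 3 -> HIT, frames=[2,4,3] (faults so far: 3)
  step 7: ref 1 -> FAULT, evict 2, frames=[1,4,3] (faults so far: 4)
  step 8: ref 1 -> HIT, frames=[1,4,3] (faults so far: 4)
  step 9: ref 1 -> HIT, frames=[1,4,3] (faults so far: 4)
  step 10: ref 5 -> FAULT, evict 3, frames=[1,4,5] (faults so far: 5)
  step 11: ref 4 -> HIT, frames=[1,4,5] (faults so far: 5)
  step 12: ref 1 -> HIT, frames=[1,4,5] (faults so far: 5)
  step 13: ref 4 -> HIT, frames=[1,4,5] (faults so far: 5)
  Optimal total faults: 5

Answer: 6 6 5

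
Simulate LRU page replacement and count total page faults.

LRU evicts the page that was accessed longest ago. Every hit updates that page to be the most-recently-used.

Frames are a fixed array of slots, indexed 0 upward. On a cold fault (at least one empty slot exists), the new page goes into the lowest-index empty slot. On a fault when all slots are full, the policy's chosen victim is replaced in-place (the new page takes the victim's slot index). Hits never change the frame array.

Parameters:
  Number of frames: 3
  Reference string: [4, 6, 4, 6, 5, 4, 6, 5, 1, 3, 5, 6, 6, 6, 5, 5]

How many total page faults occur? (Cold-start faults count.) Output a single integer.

Step 0: ref 4 → FAULT, frames=[4,-,-]
Step 1: ref 6 → FAULT, frames=[4,6,-]
Step 2: ref 4 → HIT, frames=[4,6,-]
Step 3: ref 6 → HIT, frames=[4,6,-]
Step 4: ref 5 → FAULT, frames=[4,6,5]
Step 5: ref 4 → HIT, frames=[4,6,5]
Step 6: ref 6 → HIT, frames=[4,6,5]
Step 7: ref 5 → HIT, frames=[4,6,5]
Step 8: ref 1 → FAULT (evict 4), frames=[1,6,5]
Step 9: ref 3 → FAULT (evict 6), frames=[1,3,5]
Step 10: ref 5 → HIT, frames=[1,3,5]
Step 11: ref 6 → FAULT (evict 1), frames=[6,3,5]
Step 12: ref 6 → HIT, frames=[6,3,5]
Step 13: ref 6 → HIT, frames=[6,3,5]
Step 14: ref 5 → HIT, frames=[6,3,5]
Step 15: ref 5 → HIT, frames=[6,3,5]
Total faults: 6

Answer: 6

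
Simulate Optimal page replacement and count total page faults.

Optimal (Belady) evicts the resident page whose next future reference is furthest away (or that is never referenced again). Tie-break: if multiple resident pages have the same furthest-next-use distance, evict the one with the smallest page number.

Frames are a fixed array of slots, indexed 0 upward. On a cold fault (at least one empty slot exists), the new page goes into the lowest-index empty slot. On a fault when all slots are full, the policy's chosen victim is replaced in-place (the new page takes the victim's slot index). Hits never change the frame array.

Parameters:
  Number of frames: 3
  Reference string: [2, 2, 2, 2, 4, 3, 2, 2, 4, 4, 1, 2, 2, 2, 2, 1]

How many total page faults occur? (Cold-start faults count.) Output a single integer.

Step 0: ref 2 → FAULT, frames=[2,-,-]
Step 1: ref 2 → HIT, frames=[2,-,-]
Step 2: ref 2 → HIT, frames=[2,-,-]
Step 3: ref 2 → HIT, frames=[2,-,-]
Step 4: ref 4 → FAULT, frames=[2,4,-]
Step 5: ref 3 → FAULT, frames=[2,4,3]
Step 6: ref 2 → HIT, frames=[2,4,3]
Step 7: ref 2 → HIT, frames=[2,4,3]
Step 8: ref 4 → HIT, frames=[2,4,3]
Step 9: ref 4 → HIT, frames=[2,4,3]
Step 10: ref 1 → FAULT (evict 3), frames=[2,4,1]
Step 11: ref 2 → HIT, frames=[2,4,1]
Step 12: ref 2 → HIT, frames=[2,4,1]
Step 13: ref 2 → HIT, frames=[2,4,1]
Step 14: ref 2 → HIT, frames=[2,4,1]
Step 15: ref 1 → HIT, frames=[2,4,1]
Total faults: 4

Answer: 4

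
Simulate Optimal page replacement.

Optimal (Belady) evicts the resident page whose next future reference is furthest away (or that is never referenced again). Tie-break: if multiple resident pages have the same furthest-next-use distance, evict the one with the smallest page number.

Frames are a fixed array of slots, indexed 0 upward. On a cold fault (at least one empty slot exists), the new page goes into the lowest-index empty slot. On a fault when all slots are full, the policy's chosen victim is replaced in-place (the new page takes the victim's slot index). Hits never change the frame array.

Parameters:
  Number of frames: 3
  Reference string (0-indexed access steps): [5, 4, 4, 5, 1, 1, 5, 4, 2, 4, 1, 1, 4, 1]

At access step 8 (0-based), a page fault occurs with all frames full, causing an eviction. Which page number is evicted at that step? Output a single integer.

Step 0: ref 5 -> FAULT, frames=[5,-,-]
Step 1: ref 4 -> FAULT, frames=[5,4,-]
Step 2: ref 4 -> HIT, frames=[5,4,-]
Step 3: ref 5 -> HIT, frames=[5,4,-]
Step 4: ref 1 -> FAULT, frames=[5,4,1]
Step 5: ref 1 -> HIT, frames=[5,4,1]
Step 6: ref 5 -> HIT, frames=[5,4,1]
Step 7: ref 4 -> HIT, frames=[5,4,1]
Step 8: ref 2 -> FAULT, evict 5, frames=[2,4,1]
At step 8: evicted page 5

Answer: 5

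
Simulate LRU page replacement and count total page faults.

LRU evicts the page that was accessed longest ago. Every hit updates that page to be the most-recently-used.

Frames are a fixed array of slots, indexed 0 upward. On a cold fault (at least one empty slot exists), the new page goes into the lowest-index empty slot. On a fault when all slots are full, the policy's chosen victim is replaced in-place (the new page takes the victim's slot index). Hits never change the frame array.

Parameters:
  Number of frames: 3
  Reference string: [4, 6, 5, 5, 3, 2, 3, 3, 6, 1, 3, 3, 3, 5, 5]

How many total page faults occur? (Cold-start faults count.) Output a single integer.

Answer: 8

Derivation:
Step 0: ref 4 → FAULT, frames=[4,-,-]
Step 1: ref 6 → FAULT, frames=[4,6,-]
Step 2: ref 5 → FAULT, frames=[4,6,5]
Step 3: ref 5 → HIT, frames=[4,6,5]
Step 4: ref 3 → FAULT (evict 4), frames=[3,6,5]
Step 5: ref 2 → FAULT (evict 6), frames=[3,2,5]
Step 6: ref 3 → HIT, frames=[3,2,5]
Step 7: ref 3 → HIT, frames=[3,2,5]
Step 8: ref 6 → FAULT (evict 5), frames=[3,2,6]
Step 9: ref 1 → FAULT (evict 2), frames=[3,1,6]
Step 10: ref 3 → HIT, frames=[3,1,6]
Step 11: ref 3 → HIT, frames=[3,1,6]
Step 12: ref 3 → HIT, frames=[3,1,6]
Step 13: ref 5 → FAULT (evict 6), frames=[3,1,5]
Step 14: ref 5 → HIT, frames=[3,1,5]
Total faults: 8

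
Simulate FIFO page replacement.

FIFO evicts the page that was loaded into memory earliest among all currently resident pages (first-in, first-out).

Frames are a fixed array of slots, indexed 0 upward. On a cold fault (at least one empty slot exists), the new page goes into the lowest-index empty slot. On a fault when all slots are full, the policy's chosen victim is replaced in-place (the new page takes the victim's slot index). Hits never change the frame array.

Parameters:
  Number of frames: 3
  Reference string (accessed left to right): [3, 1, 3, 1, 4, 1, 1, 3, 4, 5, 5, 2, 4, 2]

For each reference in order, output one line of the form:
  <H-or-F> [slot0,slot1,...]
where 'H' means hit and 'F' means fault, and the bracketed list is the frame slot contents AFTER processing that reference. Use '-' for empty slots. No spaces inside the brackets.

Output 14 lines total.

F [3,-,-]
F [3,1,-]
H [3,1,-]
H [3,1,-]
F [3,1,4]
H [3,1,4]
H [3,1,4]
H [3,1,4]
H [3,1,4]
F [5,1,4]
H [5,1,4]
F [5,2,4]
H [5,2,4]
H [5,2,4]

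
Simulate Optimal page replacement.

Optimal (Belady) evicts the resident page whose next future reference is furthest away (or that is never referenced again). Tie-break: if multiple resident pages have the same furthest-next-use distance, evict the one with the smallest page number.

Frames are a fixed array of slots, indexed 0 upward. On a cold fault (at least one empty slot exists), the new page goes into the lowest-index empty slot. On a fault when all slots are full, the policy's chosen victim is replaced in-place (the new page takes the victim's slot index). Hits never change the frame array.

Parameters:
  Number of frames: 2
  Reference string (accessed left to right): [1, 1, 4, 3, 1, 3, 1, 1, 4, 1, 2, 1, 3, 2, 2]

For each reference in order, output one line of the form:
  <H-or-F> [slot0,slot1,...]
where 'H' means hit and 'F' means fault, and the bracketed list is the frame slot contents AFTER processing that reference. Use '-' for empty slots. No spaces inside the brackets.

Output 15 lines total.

F [1,-]
H [1,-]
F [1,4]
F [1,3]
H [1,3]
H [1,3]
H [1,3]
H [1,3]
F [1,4]
H [1,4]
F [1,2]
H [1,2]
F [3,2]
H [3,2]
H [3,2]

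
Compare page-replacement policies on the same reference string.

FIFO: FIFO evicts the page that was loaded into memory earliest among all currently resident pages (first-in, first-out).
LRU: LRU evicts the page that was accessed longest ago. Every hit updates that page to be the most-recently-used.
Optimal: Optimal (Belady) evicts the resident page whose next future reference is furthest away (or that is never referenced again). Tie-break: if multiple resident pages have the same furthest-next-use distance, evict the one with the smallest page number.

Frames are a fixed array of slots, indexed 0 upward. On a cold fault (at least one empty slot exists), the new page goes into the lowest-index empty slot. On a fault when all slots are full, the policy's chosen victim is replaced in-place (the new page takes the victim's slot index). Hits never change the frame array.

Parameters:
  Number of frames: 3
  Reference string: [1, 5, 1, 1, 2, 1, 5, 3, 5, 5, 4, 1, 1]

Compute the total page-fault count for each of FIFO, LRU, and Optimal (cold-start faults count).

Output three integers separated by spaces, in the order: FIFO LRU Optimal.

--- FIFO ---
  step 0: ref 1 -> FAULT, frames=[1,-,-] (faults so far: 1)
  step 1: ref 5 -> FAULT, frames=[1,5,-] (faults so far: 2)
  step 2: ref 1 -> HIT, frames=[1,5,-] (faults so far: 2)
  step 3: ref 1 -> HIT, frames=[1,5,-] (faults so far: 2)
  step 4: ref 2 -> FAULT, frames=[1,5,2] (faults so far: 3)
  step 5: ref 1 -> HIT, frames=[1,5,2] (faults so far: 3)
  step 6: ref 5 -> HIT, frames=[1,5,2] (faults so far: 3)
  step 7: ref 3 -> FAULT, evict 1, frames=[3,5,2] (faults so far: 4)
  step 8: ref 5 -> HIT, frames=[3,5,2] (faults so far: 4)
  step 9: ref 5 -> HIT, frames=[3,5,2] (faults so far: 4)
  step 10: ref 4 -> FAULT, evict 5, frames=[3,4,2] (faults so far: 5)
  step 11: ref 1 -> FAULT, evict 2, frames=[3,4,1] (faults so far: 6)
  step 12: ref 1 -> HIT, frames=[3,4,1] (faults so far: 6)
  FIFO total faults: 6
--- LRU ---
  step 0: ref 1 -> FAULT, frames=[1,-,-] (faults so far: 1)
  step 1: ref 5 -> FAULT, frames=[1,5,-] (faults so far: 2)
  step 2: ref 1 -> HIT, frames=[1,5,-] (faults so far: 2)
  step 3: ref 1 -> HIT, frames=[1,5,-] (faults so far: 2)
  step 4: ref 2 -> FAULT, frames=[1,5,2] (faults so far: 3)
  step 5: ref 1 -> HIT, frames=[1,5,2] (faults so far: 3)
  step 6: ref 5 -> HIT, frames=[1,5,2] (faults so far: 3)
  step 7: ref 3 -> FAULT, evict 2, frames=[1,5,3] (faults so far: 4)
  step 8: ref 5 -> HIT, frames=[1,5,3] (faults so far: 4)
  step 9: ref 5 -> HIT, frames=[1,5,3] (faults so far: 4)
  step 10: ref 4 -> FAULT, evict 1, frames=[4,5,3] (faults so far: 5)
  step 11: ref 1 -> FAULT, evict 3, frames=[4,5,1] (faults so far: 6)
  step 12: ref 1 -> HIT, frames=[4,5,1] (faults so far: 6)
  LRU total faults: 6
--- Optimal ---
  step 0: ref 1 -> FAULT, frames=[1,-,-] (faults so far: 1)
  step 1: ref 5 -> FAULT, frames=[1,5,-] (faults so far: 2)
  step 2: ref 1 -> HIT, frames=[1,5,-] (faults so far: 2)
  step 3: ref 1 -> HIT, frames=[1,5,-] (faults so far: 2)
  step 4: ref 2 -> FAULT, frames=[1,5,2] (faults so far: 3)
  step 5: ref 1 -> HIT, frames=[1,5,2] (faults so far: 3)
  step 6: ref 5 -> HIT, frames=[1,5,2] (faults so far: 3)
  step 7: ref 3 -> FAULT, evict 2, frames=[1,5,3] (faults so far: 4)
  step 8: ref 5 -> HIT, frames=[1,5,3] (faults so far: 4)
  step 9: ref 5 -> HIT, frames=[1,5,3] (faults so far: 4)
  step 10: ref 4 -> FAULT, evict 3, frames=[1,5,4] (faults so far: 5)
  step 11: ref 1 -> HIT, frames=[1,5,4] (faults so far: 5)
  step 12: ref 1 -> HIT, frames=[1,5,4] (faults so far: 5)
  Optimal total faults: 5

Answer: 6 6 5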